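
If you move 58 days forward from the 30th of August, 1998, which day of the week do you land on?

Aug 30, 1998 is a Sunday.
58 mod 7 = 2, so 58 days after a Sunday is Sunday + 2 = Tuesday.

Tuesday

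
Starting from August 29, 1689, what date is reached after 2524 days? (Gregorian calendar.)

+365 (one year) → Aug 29, 1690 (2159 left).
+365 (one year) → Aug 29, 1691 (1794 left).
+366 (one year; includes Feb 29, 1692) → Aug 29, 1692 (1428 left).
+365 (one year) → Aug 29, 1693 (1063 left).
+365 (one year) → Aug 29, 1694 (698 left).
+365 (one year) → Aug 29, 1695 (333 left).
Aug has 31 days: +3 → Sep 1, 1695 (330 left).
Sep has 30 days: +30 → Oct 1, 1695 (300 left).
Oct has 31 days: +31 → Nov 1, 1695 (269 left).
Nov has 30 days: +30 → Dec 1, 1695 (239 left).
Dec has 31 days: +31 → Jan 1, 1696 (208 left).
Jan has 31 days: +31 → Feb 1, 1696 (177 left).
Feb has 29 days: +29 → Mar 1, 1696 (148 left).
Mar has 31 days: +31 → Apr 1, 1696 (117 left).
Apr has 30 days: +30 → May 1, 1696 (87 left).
May has 31 days: +31 → Jun 1, 1696 (56 left).
Jun has 30 days: +30 → Jul 1, 1696 (26 left).
+26 → Jul 27, 1696.

July 27, 1696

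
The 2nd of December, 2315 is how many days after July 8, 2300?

Jul 8, 2300 → Jul 8, 2301: 365 days.
Jul 8, 2301 → Jul 8, 2302: 365 days.
Jul 8, 2302 → Jul 8, 2303: 365 days.
Jul 8, 2303 → Jul 8, 2304: 366 days (Feb 29, 2304 is in that span).
Jul 8, 2304 → Jul 8, 2305: 365 days.
Jul 8, 2305 → Jul 8, 2306: 365 days.
Jul 8, 2306 → Jul 8, 2307: 365 days.
Jul 8, 2307 → Jul 8, 2308: 366 days (Feb 29, 2308 is in that span).
Jul 8, 2308 → Jul 8, 2309: 365 days.
Jul 8, 2309 → Jul 8, 2310: 365 days.
Jul 8, 2310 → Jul 8, 2311: 365 days.
Jul 8, 2311 → Jul 8, 2312: 366 days (Feb 29, 2312 is in that span).
Jul 8, 2312 → Jul 8, 2313: 365 days.
Jul 8, 2313 → Jul 8, 2314: 365 days.
Jul 8, 2314 → Jul 8, 2315: 365 days.
Jul 8, 2315 → Aug 8, 2315: 31 days (July has 31).
Aug 8, 2315 → Sep 8, 2315: 31 days (August has 31).
Sep 8, 2315 → Oct 8, 2315: 30 days (September has 30).
Oct 8, 2315 → Nov 8, 2315: 31 days (October has 31).
Nov 8, 2315 → Dec 2, 2315: 24 days.
Total: 5625 days.

5625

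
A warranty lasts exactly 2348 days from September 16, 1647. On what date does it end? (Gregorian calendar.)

+366 (one year; includes Feb 29, 1648) → Sep 16, 1648 (1982 left).
+365 (one year) → Sep 16, 1649 (1617 left).
+365 (one year) → Sep 16, 1650 (1252 left).
+365 (one year) → Sep 16, 1651 (887 left).
+366 (one year; includes Feb 29, 1652) → Sep 16, 1652 (521 left).
+365 (one year) → Sep 16, 1653 (156 left).
Sep has 30 days: +15 → Oct 1, 1653 (141 left).
Oct has 31 days: +31 → Nov 1, 1653 (110 left).
Nov has 30 days: +30 → Dec 1, 1653 (80 left).
Dec has 31 days: +31 → Jan 1, 1654 (49 left).
Jan has 31 days: +31 → Feb 1, 1654 (18 left).
+18 → Feb 19, 1654.

February 19, 1654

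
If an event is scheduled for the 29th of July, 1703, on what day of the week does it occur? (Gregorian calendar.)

Doomsday rule: the anchor day for the 1700s is Sunday. For year 03: 3÷12 = 0 r 3, and 3÷4 = 0, so 0+3+0 = 3.
Sunday + 3 ≡ Wednesday — that's 1703's doomsday.
In July the doomsday date is Jul 11.
Jul 29 is 18 days after Jul 11; 18 mod 7 = 4, so Wednesday + 4 = Sunday.

Sunday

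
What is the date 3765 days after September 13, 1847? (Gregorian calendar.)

+366 (one year; includes Feb 29, 1848) → Sep 13, 1848 (3399 left).
+365 (one year) → Sep 13, 1849 (3034 left).
+365 (one year) → Sep 13, 1850 (2669 left).
+365 (one year) → Sep 13, 1851 (2304 left).
+366 (one year; includes Feb 29, 1852) → Sep 13, 1852 (1938 left).
+365 (one year) → Sep 13, 1853 (1573 left).
+365 (one year) → Sep 13, 1854 (1208 left).
+365 (one year) → Sep 13, 1855 (843 left).
+366 (one year; includes Feb 29, 1856) → Sep 13, 1856 (477 left).
+365 (one year) → Sep 13, 1857 (112 left).
Sep has 30 days: +18 → Oct 1, 1857 (94 left).
Oct has 31 days: +31 → Nov 1, 1857 (63 left).
Nov has 30 days: +30 → Dec 1, 1857 (33 left).
Dec has 31 days: +31 → Jan 1, 1858 (2 left).
+2 → Jan 3, 1858.

January 3, 1858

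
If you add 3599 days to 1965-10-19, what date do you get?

+365 (one year) → Oct 19, 1966 (3234 left).
+365 (one year) → Oct 19, 1967 (2869 left).
+366 (one year; includes Feb 29, 1968) → Oct 19, 1968 (2503 left).
+365 (one year) → Oct 19, 1969 (2138 left).
+365 (one year) → Oct 19, 1970 (1773 left).
+365 (one year) → Oct 19, 1971 (1408 left).
+366 (one year; includes Feb 29, 1972) → Oct 19, 1972 (1042 left).
+365 (one year) → Oct 19, 1973 (677 left).
+365 (one year) → Oct 19, 1974 (312 left).
Oct has 31 days: +13 → Nov 1, 1974 (299 left).
Nov has 30 days: +30 → Dec 1, 1974 (269 left).
Dec has 31 days: +31 → Jan 1, 1975 (238 left).
Jan has 31 days: +31 → Feb 1, 1975 (207 left).
Feb has 28 days: +28 → Mar 1, 1975 (179 left).
Mar has 31 days: +31 → Apr 1, 1975 (148 left).
Apr has 30 days: +30 → May 1, 1975 (118 left).
May has 31 days: +31 → Jun 1, 1975 (87 left).
Jun has 30 days: +30 → Jul 1, 1975 (57 left).
Jul has 31 days: +31 → Aug 1, 1975 (26 left).
+26 → Aug 27, 1975.

August 27, 1975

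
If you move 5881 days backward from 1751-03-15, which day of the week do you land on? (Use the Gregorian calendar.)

Mar 15, 1751 is a Monday.
5881 mod 7 = 1, so 5881 days before a Monday is Monday − 1 = Sunday.

Sunday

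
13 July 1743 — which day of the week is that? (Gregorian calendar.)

Doomsday rule: the anchor day for the 1700s is Sunday. For year 43: 43÷12 = 3 r 7, and 7÷4 = 1, so 3+7+1 = 11.
Sunday + 11 ≡ Thursday — that's 1743's doomsday.
In July the doomsday date is Jul 11.
Jul 13 is 2 days after Jul 11; 2 mod 7 = 2, so Thursday + 2 = Saturday.

Saturday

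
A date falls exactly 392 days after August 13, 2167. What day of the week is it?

Thursday

Aug 13, 2167 is a Thursday.
392 mod 7 = 0, so 392 days after a Thursday is Thursday + 0 = Thursday.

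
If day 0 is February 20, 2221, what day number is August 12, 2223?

Feb 20, 2221 → Feb 20, 2222: 365 days.
Feb 20, 2222 → Feb 20, 2223: 365 days.
Feb 20, 2223 → Mar 20, 2223: 28 days (February has 28).
Mar 20, 2223 → Apr 20, 2223: 31 days (March has 31).
Apr 20, 2223 → May 20, 2223: 30 days (April has 30).
May 20, 2223 → Jun 20, 2223: 31 days (May has 31).
Jun 20, 2223 → Jul 20, 2223: 30 days (June has 30).
Jul 20, 2223 → Aug 12, 2223: 23 days.
Total: 903 days.

903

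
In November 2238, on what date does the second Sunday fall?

November 11, 2238

November 1, 2238 is a Thursday.
The first Sunday is therefore November 4 (3 days later).
The second Sunday is 4 + 1×7 = November 11.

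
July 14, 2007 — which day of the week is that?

Doomsday rule: the anchor day for the 2000s is Tuesday. For year 07: 7÷12 = 0 r 7, and 7÷4 = 1, so 0+7+1 = 8.
Tuesday + 8 ≡ Wednesday — that's 2007's doomsday.
In July the doomsday date is Jul 11.
Jul 14 is 3 days after Jul 11; 3 mod 7 = 3, so Wednesday + 3 = Saturday.

Saturday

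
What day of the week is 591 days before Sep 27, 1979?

Monday

First find the weekday of Sep 27, 1979. Doomsday rule: the anchor day for the 1900s is Wednesday. For year 79: 79÷12 = 6 r 7, and 7÷4 = 1, so 6+7+1 = 14.
Wednesday + 14 ≡ Wednesday — that's 1979's doomsday.
In September the doomsday date is Sep 5.
Sep 27 is 22 days after Sep 5; 22 mod 7 = 1, so Wednesday + 1 = Thursday.
591 mod 7 = 3, so 591 days before a Thursday is Thursday − 3 = Monday.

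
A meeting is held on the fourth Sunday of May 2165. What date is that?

May 26, 2165

May 1, 2165 is a Wednesday.
The first Sunday is therefore May 5 (4 days later).
The fourth Sunday is 5 + 3×7 = May 26.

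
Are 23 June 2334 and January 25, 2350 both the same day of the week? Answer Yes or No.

From Jun 23, 2334 to Jan 25, 2350 is 5695 days.
5695 mod 7 = 4, so they are different weekdays.
(Jun 23, 2334 is a Saturday; Jan 25, 2350 is a Wednesday.)

No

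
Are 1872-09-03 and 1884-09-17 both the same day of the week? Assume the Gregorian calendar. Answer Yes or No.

From Sep 3, 1872 to Sep 17, 1884 is 4397 days.
4397 mod 7 = 1, so they are different weekdays.
(Sep 3, 1872 is a Tuesday; Sep 17, 1884 is a Wednesday.)

No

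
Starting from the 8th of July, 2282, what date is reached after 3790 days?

+365 (one year) → Jul 8, 2283 (3425 left).
+366 (one year; includes Feb 29, 2284) → Jul 8, 2284 (3059 left).
+365 (one year) → Jul 8, 2285 (2694 left).
+365 (one year) → Jul 8, 2286 (2329 left).
+365 (one year) → Jul 8, 2287 (1964 left).
+366 (one year; includes Feb 29, 2288) → Jul 8, 2288 (1598 left).
+365 (one year) → Jul 8, 2289 (1233 left).
+365 (one year) → Jul 8, 2290 (868 left).
+365 (one year) → Jul 8, 2291 (503 left).
+366 (one year; includes Feb 29, 2292) → Jul 8, 2292 (137 left).
Jul has 31 days: +24 → Aug 1, 2292 (113 left).
Aug has 31 days: +31 → Sep 1, 2292 (82 left).
Sep has 30 days: +30 → Oct 1, 2292 (52 left).
Oct has 31 days: +31 → Nov 1, 2292 (21 left).
+21 → Nov 22, 2292.

November 22, 2292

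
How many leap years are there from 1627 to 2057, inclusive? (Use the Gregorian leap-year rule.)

105

Multiples of 4 in [1627,2057]: 108.
Of those, multiples of 100: 4 (not leap unless ÷400).
Multiples of 400: 1.
Leap years = 108 − 4 + 1 = 105.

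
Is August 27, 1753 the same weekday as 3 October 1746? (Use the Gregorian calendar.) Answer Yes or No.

From Oct 3, 1746 to Aug 27, 1753 is 2520 days.
2520 mod 7 = 0, so they are the same weekday.
(Oct 3, 1746 is a Monday; Aug 27, 1753 is a Monday.)

Yes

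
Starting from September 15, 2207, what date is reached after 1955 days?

+366 (one year; includes Feb 29, 2208) → Sep 15, 2208 (1589 left).
+365 (one year) → Sep 15, 2209 (1224 left).
+365 (one year) → Sep 15, 2210 (859 left).
+365 (one year) → Sep 15, 2211 (494 left).
+366 (one year; includes Feb 29, 2212) → Sep 15, 2212 (128 left).
Sep has 30 days: +16 → Oct 1, 2212 (112 left).
Oct has 31 days: +31 → Nov 1, 2212 (81 left).
Nov has 30 days: +30 → Dec 1, 2212 (51 left).
Dec has 31 days: +31 → Jan 1, 2213 (20 left).
+20 → Jan 21, 2213.

January 21, 2213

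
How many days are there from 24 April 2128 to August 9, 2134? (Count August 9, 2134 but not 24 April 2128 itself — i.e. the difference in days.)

2298

Apr 24, 2128 → Apr 24, 2129: 365 days.
Apr 24, 2129 → Apr 24, 2130: 365 days.
Apr 24, 2130 → Apr 24, 2131: 365 days.
Apr 24, 2131 → Apr 24, 2132: 366 days (Feb 29, 2132 is in that span).
Apr 24, 2132 → Apr 24, 2133: 365 days.
Apr 24, 2133 → Apr 24, 2134: 365 days.
Apr 24, 2134 → May 24, 2134: 30 days (April has 30).
May 24, 2134 → Jun 24, 2134: 31 days (May has 31).
Jun 24, 2134 → Jul 24, 2134: 30 days (June has 30).
Jul 24, 2134 → Aug 9, 2134: 16 days.
Total: 2298 days.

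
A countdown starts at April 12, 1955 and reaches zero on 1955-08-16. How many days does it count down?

126

Apr 12, 1955 → May 12, 1955: 30 days (April has 30).
May 12, 1955 → Jun 12, 1955: 31 days (May has 31).
Jun 12, 1955 → Jul 12, 1955: 30 days (June has 30).
Jul 12, 1955 → Aug 12, 1955: 31 days (July has 31).
Aug 12, 1955 → Aug 16, 1955: 4 days.
Total: 126 days.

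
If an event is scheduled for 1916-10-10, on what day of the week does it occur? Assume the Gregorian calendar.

Doomsday rule: the anchor day for the 1900s is Wednesday. For year 16: 16÷12 = 1 r 4, and 4÷4 = 1, so 1+4+1 = 6.
Wednesday + 6 ≡ Tuesday — that's 1916's doomsday.
In October the doomsday date is Oct 10.
Oct 10 is the doomsday itself: Tuesday.

Tuesday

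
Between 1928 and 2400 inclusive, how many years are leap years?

Multiples of 4 in [1928,2400]: 119.
Of those, multiples of 100: 5 (not leap unless ÷400).
Multiples of 400: 2.
Leap years = 119 − 5 + 2 = 116.

116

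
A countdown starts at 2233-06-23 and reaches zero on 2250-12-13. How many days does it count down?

6382

Jun 23, 2233 → Jun 23, 2234: 365 days.
Jun 23, 2234 → Jun 23, 2235: 365 days.
Jun 23, 2235 → Jun 23, 2236: 366 days (Feb 29, 2236 is in that span).
Jun 23, 2236 → Jun 23, 2237: 365 days.
Jun 23, 2237 → Jun 23, 2238: 365 days.
Jun 23, 2238 → Jun 23, 2239: 365 days.
Jun 23, 2239 → Jun 23, 2240: 366 days (Feb 29, 2240 is in that span).
Jun 23, 2240 → Jun 23, 2241: 365 days.
Jun 23, 2241 → Jun 23, 2242: 365 days.
Jun 23, 2242 → Jun 23, 2243: 365 days.
Jun 23, 2243 → Jun 23, 2244: 366 days (Feb 29, 2244 is in that span).
Jun 23, 2244 → Jun 23, 2245: 365 days.
Jun 23, 2245 → Jun 23, 2246: 365 days.
Jun 23, 2246 → Jun 23, 2247: 365 days.
Jun 23, 2247 → Jun 23, 2248: 366 days (Feb 29, 2248 is in that span).
Jun 23, 2248 → Jun 23, 2249: 365 days.
Jun 23, 2249 → Jun 23, 2250: 365 days.
Jun 23, 2250 → Jul 23, 2250: 30 days (June has 30).
Jul 23, 2250 → Aug 23, 2250: 31 days (July has 31).
Aug 23, 2250 → Sep 23, 2250: 31 days (August has 31).
Sep 23, 2250 → Oct 23, 2250: 30 days (September has 30).
Oct 23, 2250 → Nov 23, 2250: 31 days (October has 31).
Nov 23, 2250 → Dec 13, 2250: 20 days.
Total: 6382 days.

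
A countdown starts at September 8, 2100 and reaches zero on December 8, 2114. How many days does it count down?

5204

Sep 8, 2100 → Sep 8, 2101: 365 days.
Sep 8, 2101 → Sep 8, 2102: 365 days.
Sep 8, 2102 → Sep 8, 2103: 365 days.
Sep 8, 2103 → Sep 8, 2104: 366 days (Feb 29, 2104 is in that span).
Sep 8, 2104 → Sep 8, 2105: 365 days.
Sep 8, 2105 → Sep 8, 2106: 365 days.
Sep 8, 2106 → Sep 8, 2107: 365 days.
Sep 8, 2107 → Sep 8, 2108: 366 days (Feb 29, 2108 is in that span).
Sep 8, 2108 → Sep 8, 2109: 365 days.
Sep 8, 2109 → Sep 8, 2110: 365 days.
Sep 8, 2110 → Sep 8, 2111: 365 days.
Sep 8, 2111 → Sep 8, 2112: 366 days (Feb 29, 2112 is in that span).
Sep 8, 2112 → Sep 8, 2113: 365 days.
Sep 8, 2113 → Sep 8, 2114: 365 days.
Sep 8, 2114 → Oct 8, 2114: 30 days (September has 30).
Oct 8, 2114 → Nov 8, 2114: 31 days (October has 31).
Nov 8, 2114 → Dec 8, 2114: 30 days.
Total: 5204 days.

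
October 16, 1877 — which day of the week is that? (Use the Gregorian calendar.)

Doomsday rule: the anchor day for the 1800s is Friday. For year 77: 77÷12 = 6 r 5, and 5÷4 = 1, so 6+5+1 = 12.
Friday + 12 ≡ Wednesday — that's 1877's doomsday.
In October the doomsday date is Oct 10.
Oct 16 is 6 days after Oct 10; 6 mod 7 = 6, so Wednesday + 6 = Tuesday.

Tuesday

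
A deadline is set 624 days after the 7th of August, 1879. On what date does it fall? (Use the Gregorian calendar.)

April 22, 1881

+366 (one year; includes Feb 29, 1880) → Aug 7, 1880 (258 left).
Aug has 31 days: +25 → Sep 1, 1880 (233 left).
Sep has 30 days: +30 → Oct 1, 1880 (203 left).
Oct has 31 days: +31 → Nov 1, 1880 (172 left).
Nov has 30 days: +30 → Dec 1, 1880 (142 left).
Dec has 31 days: +31 → Jan 1, 1881 (111 left).
Jan has 31 days: +31 → Feb 1, 1881 (80 left).
Feb has 28 days: +28 → Mar 1, 1881 (52 left).
Mar has 31 days: +31 → Apr 1, 1881 (21 left).
+21 → Apr 22, 1881.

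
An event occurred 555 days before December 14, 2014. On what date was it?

−365 (one year) → Dec 14, 2013 (190 left).
−14 → Nov 30, 2013 (end of Nov, 30 days; 176 left).
−30 → Oct 31, 2013 (end of Oct, 31 days; 146 left).
−31 → Sep 30, 2013 (end of Sep, 30 days; 115 left).
−30 → Aug 31, 2013 (end of Aug, 31 days; 85 left).
−31 → Jul 31, 2013 (end of Jul, 31 days; 54 left).
−31 → Jun 30, 2013 (end of Jun, 30 days; 23 left).
−23 → Jun 7, 2013.

June 7, 2013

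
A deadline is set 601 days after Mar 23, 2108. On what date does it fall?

November 14, 2109

+365 (one year) → Mar 23, 2109 (236 left).
Mar has 31 days: +9 → Apr 1, 2109 (227 left).
Apr has 30 days: +30 → May 1, 2109 (197 left).
May has 31 days: +31 → Jun 1, 2109 (166 left).
Jun has 30 days: +30 → Jul 1, 2109 (136 left).
Jul has 31 days: +31 → Aug 1, 2109 (105 left).
Aug has 31 days: +31 → Sep 1, 2109 (74 left).
Sep has 30 days: +30 → Oct 1, 2109 (44 left).
Oct has 31 days: +31 → Nov 1, 2109 (13 left).
+13 → Nov 14, 2109.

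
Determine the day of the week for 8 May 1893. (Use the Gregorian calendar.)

Monday

Doomsday rule: the anchor day for the 1800s is Friday. For year 93: 93÷12 = 7 r 9, and 9÷4 = 2, so 7+9+2 = 18.
Friday + 18 ≡ Tuesday — that's 1893's doomsday.
In May the doomsday date is May 9.
May 8 is 1 day before May 9; 1 mod 7 = 1, so Tuesday − 1 = Monday.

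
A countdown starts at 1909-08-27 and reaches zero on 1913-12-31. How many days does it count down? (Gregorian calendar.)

1587

Aug 27, 1909 → Aug 27, 1910: 365 days.
Aug 27, 1910 → Aug 27, 1911: 365 days.
Aug 27, 1911 → Aug 27, 1912: 366 days (Feb 29, 1912 is in that span).
Aug 27, 1912 → Aug 27, 1913: 365 days.
Aug 27, 1913 → Sep 27, 1913: 31 days (August has 31).
Sep 27, 1913 → Oct 27, 1913: 30 days (September has 30).
Oct 27, 1913 → Nov 27, 1913: 31 days (October has 31).
Nov 27, 1913 → Dec 27, 1913: 30 days (November has 30).
Dec 27, 1913 → Dec 31, 1913: 4 days.
Total: 1587 days.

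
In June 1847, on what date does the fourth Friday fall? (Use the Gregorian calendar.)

June 1, 1847 is a Tuesday.
The first Friday is therefore June 4 (3 days later).
The fourth Friday is 4 + 3×7 = June 25.

June 25, 1847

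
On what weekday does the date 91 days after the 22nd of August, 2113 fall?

Tuesday

First find the weekday of Aug 22, 2113. Doomsday rule: the anchor day for the 2100s is Sunday. For year 13: 13÷12 = 1 r 1, and 1÷4 = 0, so 1+1+0 = 2.
Sunday + 2 ≡ Tuesday — that's 2113's doomsday.
In August the doomsday date is Aug 8.
Aug 22 is 14 days after Aug 8; 14 mod 7 = 0, so Tuesday + 0 = Tuesday.
91 mod 7 = 0, so 91 days after a Tuesday is Tuesday + 0 = Tuesday.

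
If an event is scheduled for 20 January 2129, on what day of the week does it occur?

Doomsday rule: the anchor day for the 2100s is Sunday. For year 29: 29÷12 = 2 r 5, and 5÷4 = 1, so 2+5+1 = 8.
Sunday + 8 ≡ Monday — that's 2129's doomsday.
In January the doomsday date is Jan 3 (2129 is not a leap year).
Jan 20 is 17 days after Jan 3; 17 mod 7 = 3, so Monday + 3 = Thursday.

Thursday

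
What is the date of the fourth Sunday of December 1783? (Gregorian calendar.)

December 1, 1783 is a Monday.
The first Sunday is therefore December 7 (6 days later).
The fourth Sunday is 7 + 3×7 = December 28.

December 28, 1783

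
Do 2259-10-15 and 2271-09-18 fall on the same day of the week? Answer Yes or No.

From Oct 15, 2259 to Sep 18, 2271 is 4356 days.
4356 mod 7 = 2, so they are different weekdays.
(Oct 15, 2259 is a Saturday; Sep 18, 2271 is a Monday.)

No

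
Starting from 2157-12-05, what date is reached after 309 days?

October 10, 2158

Dec has 31 days: +27 → Jan 1, 2158 (282 left).
Jan has 31 days: +31 → Feb 1, 2158 (251 left).
Feb has 28 days: +28 → Mar 1, 2158 (223 left).
Mar has 31 days: +31 → Apr 1, 2158 (192 left).
Apr has 30 days: +30 → May 1, 2158 (162 left).
May has 31 days: +31 → Jun 1, 2158 (131 left).
Jun has 30 days: +30 → Jul 1, 2158 (101 left).
Jul has 31 days: +31 → Aug 1, 2158 (70 left).
Aug has 31 days: +31 → Sep 1, 2158 (39 left).
Sep has 30 days: +30 → Oct 1, 2158 (9 left).
+9 → Oct 10, 2158.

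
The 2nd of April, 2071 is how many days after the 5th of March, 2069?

758

Mar 5, 2069 → Mar 5, 2070: 365 days.
Mar 5, 2070 → Apr 5, 2070: 31 days (March has 31).
Apr 5, 2070 → May 5, 2070: 30 days (April has 30).
May 5, 2070 → Jun 5, 2070: 31 days (May has 31).
Jun 5, 2070 → Jul 5, 2070: 30 days (June has 30).
Jul 5, 2070 → Aug 5, 2070: 31 days (July has 31).
Aug 5, 2070 → Sep 5, 2070: 31 days (August has 31).
Sep 5, 2070 → Oct 5, 2070: 30 days (September has 30).
Oct 5, 2070 → Nov 5, 2070: 31 days (October has 31).
Nov 5, 2070 → Dec 5, 2070: 30 days (November has 30).
Dec 5, 2070 → Jan 5, 2071: 31 days (December has 31).
Jan 5, 2071 → Feb 5, 2071: 31 days (January has 31).
Feb 5, 2071 → Mar 5, 2071: 28 days (February has 28).
Mar 5, 2071 → Apr 2, 2071: 28 days.
Total: 758 days.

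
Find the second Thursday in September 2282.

September 1, 2282 is a Friday.
The first Thursday is therefore September 7 (6 days later).
The second Thursday is 7 + 1×7 = September 14.

September 14, 2282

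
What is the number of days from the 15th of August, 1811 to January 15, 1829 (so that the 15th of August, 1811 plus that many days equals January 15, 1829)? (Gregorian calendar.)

6363

Aug 15, 1811 → Aug 15, 1812: 366 days (Feb 29, 1812 is in that span).
Aug 15, 1812 → Aug 15, 1813: 365 days.
Aug 15, 1813 → Aug 15, 1814: 365 days.
Aug 15, 1814 → Aug 15, 1815: 365 days.
Aug 15, 1815 → Aug 15, 1816: 366 days (Feb 29, 1816 is in that span).
Aug 15, 1816 → Aug 15, 1817: 365 days.
Aug 15, 1817 → Aug 15, 1818: 365 days.
Aug 15, 1818 → Aug 15, 1819: 365 days.
Aug 15, 1819 → Aug 15, 1820: 366 days (Feb 29, 1820 is in that span).
Aug 15, 1820 → Aug 15, 1821: 365 days.
Aug 15, 1821 → Aug 15, 1822: 365 days.
Aug 15, 1822 → Aug 15, 1823: 365 days.
Aug 15, 1823 → Aug 15, 1824: 366 days (Feb 29, 1824 is in that span).
Aug 15, 1824 → Aug 15, 1825: 365 days.
Aug 15, 1825 → Aug 15, 1826: 365 days.
Aug 15, 1826 → Aug 15, 1827: 365 days.
Aug 15, 1827 → Aug 15, 1828: 366 days (Feb 29, 1828 is in that span).
Aug 15, 1828 → Sep 15, 1828: 31 days (August has 31).
Sep 15, 1828 → Oct 15, 1828: 30 days (September has 30).
Oct 15, 1828 → Nov 15, 1828: 31 days (October has 31).
Nov 15, 1828 → Dec 15, 1828: 30 days (November has 30).
Dec 15, 1828 → Jan 15, 1829: 31 days.
Total: 6363 days.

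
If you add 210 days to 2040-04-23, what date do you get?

November 19, 2040

Apr has 30 days: +8 → May 1, 2040 (202 left).
May has 31 days: +31 → Jun 1, 2040 (171 left).
Jun has 30 days: +30 → Jul 1, 2040 (141 left).
Jul has 31 days: +31 → Aug 1, 2040 (110 left).
Aug has 31 days: +31 → Sep 1, 2040 (79 left).
Sep has 30 days: +30 → Oct 1, 2040 (49 left).
Oct has 31 days: +31 → Nov 1, 2040 (18 left).
+18 → Nov 19, 2040.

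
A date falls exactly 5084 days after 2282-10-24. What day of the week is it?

Thursday

Oct 24, 2282 is a Tuesday.
5084 mod 7 = 2, so 5084 days after a Tuesday is Tuesday + 2 = Thursday.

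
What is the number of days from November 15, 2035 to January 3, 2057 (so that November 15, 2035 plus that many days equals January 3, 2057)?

7720

Nov 15, 2035 → Nov 15, 2036: 366 days (Feb 29, 2036 is in that span).
Nov 15, 2036 → Nov 15, 2037: 365 days.
Nov 15, 2037 → Nov 15, 2038: 365 days.
Nov 15, 2038 → Nov 15, 2039: 365 days.
Nov 15, 2039 → Nov 15, 2040: 366 days (Feb 29, 2040 is in that span).
Nov 15, 2040 → Nov 15, 2041: 365 days.
Nov 15, 2041 → Nov 15, 2042: 365 days.
Nov 15, 2042 → Nov 15, 2043: 365 days.
Nov 15, 2043 → Nov 15, 2044: 366 days (Feb 29, 2044 is in that span).
Nov 15, 2044 → Nov 15, 2045: 365 days.
Nov 15, 2045 → Nov 15, 2046: 365 days.
Nov 15, 2046 → Nov 15, 2047: 365 days.
Nov 15, 2047 → Nov 15, 2048: 366 days (Feb 29, 2048 is in that span).
Nov 15, 2048 → Nov 15, 2049: 365 days.
Nov 15, 2049 → Nov 15, 2050: 365 days.
Nov 15, 2050 → Nov 15, 2051: 365 days.
Nov 15, 2051 → Nov 15, 2052: 366 days (Feb 29, 2052 is in that span).
Nov 15, 2052 → Nov 15, 2053: 365 days.
Nov 15, 2053 → Nov 15, 2054: 365 days.
Nov 15, 2054 → Nov 15, 2055: 365 days.
Nov 15, 2055 → Nov 15, 2056: 366 days (Feb 29, 2056 is in that span).
Nov 15, 2056 → Dec 15, 2056: 30 days (November has 30).
Dec 15, 2056 → Jan 3, 2057: 19 days.
Total: 7720 days.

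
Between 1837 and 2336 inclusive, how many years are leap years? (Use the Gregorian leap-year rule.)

Multiples of 4 in [1837,2336]: 125.
Of those, multiples of 100: 5 (not leap unless ÷400).
Multiples of 400: 1.
Leap years = 125 − 5 + 1 = 121.

121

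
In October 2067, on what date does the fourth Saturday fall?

October 1, 2067 is a Saturday.
The first Saturday is therefore October 1 (same day).
The fourth Saturday is 1 + 3×7 = October 22.

October 22, 2067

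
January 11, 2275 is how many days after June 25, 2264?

3852

Jun 25, 2264 → Jun 25, 2265: 365 days.
Jun 25, 2265 → Jun 25, 2266: 365 days.
Jun 25, 2266 → Jun 25, 2267: 365 days.
Jun 25, 2267 → Jun 25, 2268: 366 days (Feb 29, 2268 is in that span).
Jun 25, 2268 → Jun 25, 2269: 365 days.
Jun 25, 2269 → Jun 25, 2270: 365 days.
Jun 25, 2270 → Jun 25, 2271: 365 days.
Jun 25, 2271 → Jun 25, 2272: 366 days (Feb 29, 2272 is in that span).
Jun 25, 2272 → Jun 25, 2273: 365 days.
Jun 25, 2273 → Jun 25, 2274: 365 days.
Jun 25, 2274 → Jul 25, 2274: 30 days (June has 30).
Jul 25, 2274 → Aug 25, 2274: 31 days (July has 31).
Aug 25, 2274 → Sep 25, 2274: 31 days (August has 31).
Sep 25, 2274 → Oct 25, 2274: 30 days (September has 30).
Oct 25, 2274 → Nov 25, 2274: 31 days (October has 31).
Nov 25, 2274 → Dec 25, 2274: 30 days (November has 30).
Dec 25, 2274 → Jan 11, 2275: 17 days.
Total: 3852 days.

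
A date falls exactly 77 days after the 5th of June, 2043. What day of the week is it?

Jun 5, 2043 is a Friday.
77 mod 7 = 0, so 77 days after a Friday is Friday + 0 = Friday.

Friday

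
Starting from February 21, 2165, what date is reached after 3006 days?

May 16, 2173

+365 (one year) → Feb 21, 2166 (2641 left).
+365 (one year) → Feb 21, 2167 (2276 left).
+365 (one year) → Feb 21, 2168 (1911 left).
+366 (one year; includes Feb 29, 2168) → Feb 21, 2169 (1545 left).
+365 (one year) → Feb 21, 2170 (1180 left).
+365 (one year) → Feb 21, 2171 (815 left).
+365 (one year) → Feb 21, 2172 (450 left).
+366 (one year; includes Feb 29, 2172) → Feb 21, 2173 (84 left).
Feb has 28 days: +8 → Mar 1, 2173 (76 left).
Mar has 31 days: +31 → Apr 1, 2173 (45 left).
Apr has 30 days: +30 → May 1, 2173 (15 left).
+15 → May 16, 2173.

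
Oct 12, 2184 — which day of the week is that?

Doomsday rule: the anchor day for the 2100s is Sunday. For year 84: 84÷12 = 7 r 0, and 0÷4 = 0, so 7+0+0 = 7.
Sunday + 7 ≡ Sunday — that's 2184's doomsday.
In October the doomsday date is Oct 10.
Oct 12 is 2 days after Oct 10; 2 mod 7 = 2, so Sunday + 2 = Tuesday.

Tuesday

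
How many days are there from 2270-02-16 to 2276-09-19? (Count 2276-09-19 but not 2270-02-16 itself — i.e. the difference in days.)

2407

Feb 16, 2270 → Feb 16, 2271: 365 days.
Feb 16, 2271 → Feb 16, 2272: 365 days.
Feb 16, 2272 → Feb 16, 2273: 366 days (Feb 29, 2272 is in that span).
Feb 16, 2273 → Feb 16, 2274: 365 days.
Feb 16, 2274 → Feb 16, 2275: 365 days.
Feb 16, 2275 → Feb 16, 2276: 365 days.
Feb 16, 2276 → Mar 16, 2276: 29 days (February has 29).
Mar 16, 2276 → Apr 16, 2276: 31 days (March has 31).
Apr 16, 2276 → May 16, 2276: 30 days (April has 30).
May 16, 2276 → Jun 16, 2276: 31 days (May has 31).
Jun 16, 2276 → Jul 16, 2276: 30 days (June has 30).
Jul 16, 2276 → Aug 16, 2276: 31 days (July has 31).
Aug 16, 2276 → Sep 16, 2276: 31 days (August has 31).
Sep 16, 2276 → Sep 19, 2276: 3 days.
Total: 2407 days.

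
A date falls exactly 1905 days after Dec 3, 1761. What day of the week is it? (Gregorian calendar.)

Friday

First find the weekday of Dec 3, 1761. Doomsday rule: the anchor day for the 1700s is Sunday. For year 61: 61÷12 = 5 r 1, and 1÷4 = 0, so 5+1+0 = 6.
Sunday + 6 ≡ Saturday — that's 1761's doomsday.
In December the doomsday date is Dec 12.
Dec 3 is 9 days before Dec 12; 9 mod 7 = 2, so Saturday − 2 = Thursday.
1905 mod 7 = 1, so 1905 days after a Thursday is Thursday + 1 = Friday.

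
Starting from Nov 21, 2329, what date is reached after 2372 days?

+365 (one year) → Nov 21, 2330 (2007 left).
+365 (one year) → Nov 21, 2331 (1642 left).
+366 (one year; includes Feb 29, 2332) → Nov 21, 2332 (1276 left).
+365 (one year) → Nov 21, 2333 (911 left).
+365 (one year) → Nov 21, 2334 (546 left).
+365 (one year) → Nov 21, 2335 (181 left).
Nov has 30 days: +10 → Dec 1, 2335 (171 left).
Dec has 31 days: +31 → Jan 1, 2336 (140 left).
Jan has 31 days: +31 → Feb 1, 2336 (109 left).
Feb has 29 days: +29 → Mar 1, 2336 (80 left).
Mar has 31 days: +31 → Apr 1, 2336 (49 left).
Apr has 30 days: +30 → May 1, 2336 (19 left).
+19 → May 20, 2336.

May 20, 2336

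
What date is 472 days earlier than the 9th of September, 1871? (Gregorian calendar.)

May 25, 1870

−365 (one year) → Sep 9, 1870 (107 left).
−9 → Aug 31, 1870 (end of Aug, 31 days; 98 left).
−31 → Jul 31, 1870 (end of Jul, 31 days; 67 left).
−31 → Jun 30, 1870 (end of Jun, 30 days; 36 left).
−30 → May 31, 1870 (end of May, 31 days; 6 left).
−6 → May 25, 1870.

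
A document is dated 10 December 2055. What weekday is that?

January 1, 2055 is a Friday.
Jan 1, 2055 → Feb 1, 2055: 31 days (January has 31).
Feb 1, 2055 → Mar 1, 2055: 28 days (February has 28).
Mar 1, 2055 → Apr 1, 2055: 31 days (March has 31).
Apr 1, 2055 → May 1, 2055: 30 days (April has 30).
May 1, 2055 → Jun 1, 2055: 31 days (May has 31).
Jun 1, 2055 → Jul 1, 2055: 30 days (June has 30).
Jul 1, 2055 → Aug 1, 2055: 31 days (July has 31).
Aug 1, 2055 → Sep 1, 2055: 31 days (August has 31).
Sep 1, 2055 → Oct 1, 2055: 30 days (September has 30).
Oct 1, 2055 → Nov 1, 2055: 31 days (October has 31).
Nov 1, 2055 → Dec 1, 2055: 30 days (November has 30).
Dec 1, 2055 → Dec 10, 2055: 9 days.
Total: 343 days.
343 mod 7 = 0, so Friday + 0 = Friday.

Friday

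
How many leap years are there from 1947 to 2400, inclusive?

111

Multiples of 4 in [1947,2400]: 114.
Of those, multiples of 100: 5 (not leap unless ÷400).
Multiples of 400: 2.
Leap years = 114 − 5 + 2 = 111.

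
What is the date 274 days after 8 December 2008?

Dec has 31 days: +24 → Jan 1, 2009 (250 left).
Jan has 31 days: +31 → Feb 1, 2009 (219 left).
Feb has 28 days: +28 → Mar 1, 2009 (191 left).
Mar has 31 days: +31 → Apr 1, 2009 (160 left).
Apr has 30 days: +30 → May 1, 2009 (130 left).
May has 31 days: +31 → Jun 1, 2009 (99 left).
Jun has 30 days: +30 → Jul 1, 2009 (69 left).
Jul has 31 days: +31 → Aug 1, 2009 (38 left).
Aug has 31 days: +31 → Sep 1, 2009 (7 left).
+7 → Sep 8, 2009.

September 8, 2009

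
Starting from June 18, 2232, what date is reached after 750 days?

July 8, 2234

+365 (one year) → Jun 18, 2233 (385 left).
Jun has 30 days: +13 → Jul 1, 2233 (372 left).
Jul has 31 days: +31 → Aug 1, 2233 (341 left).
Aug has 31 days: +31 → Sep 1, 2233 (310 left).
Sep has 30 days: +30 → Oct 1, 2233 (280 left).
Oct has 31 days: +31 → Nov 1, 2233 (249 left).
Nov has 30 days: +30 → Dec 1, 2233 (219 left).
Dec has 31 days: +31 → Jan 1, 2234 (188 left).
Jan has 31 days: +31 → Feb 1, 2234 (157 left).
Feb has 28 days: +28 → Mar 1, 2234 (129 left).
Mar has 31 days: +31 → Apr 1, 2234 (98 left).
Apr has 30 days: +30 → May 1, 2234 (68 left).
May has 31 days: +31 → Jun 1, 2234 (37 left).
Jun has 30 days: +30 → Jul 1, 2234 (7 left).
+7 → Jul 8, 2234.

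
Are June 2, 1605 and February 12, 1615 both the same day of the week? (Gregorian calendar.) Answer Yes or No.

Yes

From Jun 2, 1605 to Feb 12, 1615 is 3542 days.
3542 mod 7 = 0, so they are the same weekday.
(Jun 2, 1605 is a Thursday; Feb 12, 1615 is a Thursday.)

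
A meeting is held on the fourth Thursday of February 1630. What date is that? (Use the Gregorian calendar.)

February 28, 1630

February 1, 1630 is a Friday.
The first Thursday is therefore February 7 (6 days later).
The fourth Thursday is 7 + 3×7 = February 28.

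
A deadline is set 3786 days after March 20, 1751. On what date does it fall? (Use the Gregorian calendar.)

+366 (one year; includes Feb 29, 1752) → Mar 20, 1752 (3420 left).
+365 (one year) → Mar 20, 1753 (3055 left).
+365 (one year) → Mar 20, 1754 (2690 left).
+365 (one year) → Mar 20, 1755 (2325 left).
+366 (one year; includes Feb 29, 1756) → Mar 20, 1756 (1959 left).
+365 (one year) → Mar 20, 1757 (1594 left).
+365 (one year) → Mar 20, 1758 (1229 left).
+365 (one year) → Mar 20, 1759 (864 left).
+366 (one year; includes Feb 29, 1760) → Mar 20, 1760 (498 left).
+365 (one year) → Mar 20, 1761 (133 left).
Mar has 31 days: +12 → Apr 1, 1761 (121 left).
Apr has 30 days: +30 → May 1, 1761 (91 left).
May has 31 days: +31 → Jun 1, 1761 (60 left).
Jun has 30 days: +30 → Jul 1, 1761 (30 left).
+30 → Jul 31, 1761.

July 31, 1761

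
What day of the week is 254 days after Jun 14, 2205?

Sunday

First find the weekday of Jun 14, 2205. Doomsday rule: the anchor day for the 2200s is Friday. For year 05: 5÷12 = 0 r 5, and 5÷4 = 1, so 0+5+1 = 6.
Friday + 6 ≡ Thursday — that's 2205's doomsday.
In June the doomsday date is Jun 6.
Jun 14 is 8 days after Jun 6; 8 mod 7 = 1, so Thursday + 1 = Friday.
254 mod 7 = 2, so 254 days after a Friday is Friday + 2 = Sunday.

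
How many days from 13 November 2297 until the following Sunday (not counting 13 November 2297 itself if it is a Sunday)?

1

Nov 13, 2297 is a Saturday.
From Saturday to the next Sunday is 1 day.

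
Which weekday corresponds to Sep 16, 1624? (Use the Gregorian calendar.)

Monday

Doomsday rule: the anchor day for the 1600s is Tuesday. For year 24: 24÷12 = 2 r 0, and 0÷4 = 0, so 2+0+0 = 2.
Tuesday + 2 ≡ Thursday — that's 1624's doomsday.
In September the doomsday date is Sep 5.
Sep 16 is 11 days after Sep 5; 11 mod 7 = 4, so Thursday + 4 = Monday.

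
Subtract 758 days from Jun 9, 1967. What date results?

−365 (one year) → Jun 9, 1966 (393 left).
−9 → May 31, 1966 (end of May, 31 days; 384 left).
−31 → Apr 30, 1966 (end of Apr, 30 days; 353 left).
−30 → Mar 31, 1966 (end of Mar, 31 days; 323 left).
−31 → Feb 28, 1966 (end of Feb, 28 days; 292 left).
−28 → Jan 31, 1966 (end of Jan, 31 days; 264 left).
−31 → Dec 31, 1965 (end of Dec, 31 days; 233 left).
−31 → Nov 30, 1965 (end of Nov, 30 days; 202 left).
−30 → Oct 31, 1965 (end of Oct, 31 days; 172 left).
−31 → Sep 30, 1965 (end of Sep, 30 days; 141 left).
−30 → Aug 31, 1965 (end of Aug, 31 days; 111 left).
−31 → Jul 31, 1965 (end of Jul, 31 days; 80 left).
−31 → Jun 30, 1965 (end of Jun, 30 days; 49 left).
−30 → May 31, 1965 (end of May, 31 days; 19 left).
−19 → May 12, 1965.

May 12, 1965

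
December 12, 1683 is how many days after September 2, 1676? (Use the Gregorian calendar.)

2657

Sep 2, 1676 → Sep 2, 1677: 365 days.
Sep 2, 1677 → Sep 2, 1678: 365 days.
Sep 2, 1678 → Sep 2, 1679: 365 days.
Sep 2, 1679 → Sep 2, 1680: 366 days (Feb 29, 1680 is in that span).
Sep 2, 1680 → Sep 2, 1681: 365 days.
Sep 2, 1681 → Sep 2, 1682: 365 days.
Sep 2, 1682 → Sep 2, 1683: 365 days.
Sep 2, 1683 → Oct 2, 1683: 30 days (September has 30).
Oct 2, 1683 → Nov 2, 1683: 31 days (October has 31).
Nov 2, 1683 → Dec 2, 1683: 30 days (November has 30).
Dec 2, 1683 → Dec 12, 1683: 10 days.
Total: 2657 days.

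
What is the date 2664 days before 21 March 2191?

−365 (one year) → Mar 21, 2190 (2299 left).
−365 (one year) → Mar 21, 2189 (1934 left).
−365 (one year) → Mar 21, 2188 (1569 left).
−366 (one year; includes Feb 29, 2188) → Mar 21, 2187 (1203 left).
−365 (one year) → Mar 21, 2186 (838 left).
−365 (one year) → Mar 21, 2185 (473 left).
−365 (one year) → Mar 21, 2184 (108 left).
−21 → Feb 29, 2184 (end of Feb, 29 days; 87 left).
−29 → Jan 31, 2184 (end of Jan, 31 days; 58 left).
−31 → Dec 31, 2183 (end of Dec, 31 days; 27 left).
−27 → Dec 4, 2183.

December 4, 2183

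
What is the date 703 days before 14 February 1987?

March 13, 1985

−365 (one year) → Feb 14, 1986 (338 left).
−14 → Jan 31, 1986 (end of Jan, 31 days; 324 left).
−31 → Dec 31, 1985 (end of Dec, 31 days; 293 left).
−31 → Nov 30, 1985 (end of Nov, 30 days; 262 left).
−30 → Oct 31, 1985 (end of Oct, 31 days; 232 left).
−31 → Sep 30, 1985 (end of Sep, 30 days; 201 left).
−30 → Aug 31, 1985 (end of Aug, 31 days; 171 left).
−31 → Jul 31, 1985 (end of Jul, 31 days; 140 left).
−31 → Jun 30, 1985 (end of Jun, 30 days; 109 left).
−30 → May 31, 1985 (end of May, 31 days; 79 left).
−31 → Apr 30, 1985 (end of Apr, 30 days; 48 left).
−30 → Mar 31, 1985 (end of Mar, 31 days; 18 left).
−18 → Mar 13, 1985.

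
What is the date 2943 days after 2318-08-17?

September 7, 2326

+365 (one year) → Aug 17, 2319 (2578 left).
+366 (one year; includes Feb 29, 2320) → Aug 17, 2320 (2212 left).
+365 (one year) → Aug 17, 2321 (1847 left).
+365 (one year) → Aug 17, 2322 (1482 left).
+365 (one year) → Aug 17, 2323 (1117 left).
+366 (one year; includes Feb 29, 2324) → Aug 17, 2324 (751 left).
+365 (one year) → Aug 17, 2325 (386 left).
Aug has 31 days: +15 → Sep 1, 2325 (371 left).
Sep has 30 days: +30 → Oct 1, 2325 (341 left).
Oct has 31 days: +31 → Nov 1, 2325 (310 left).
Nov has 30 days: +30 → Dec 1, 2325 (280 left).
Dec has 31 days: +31 → Jan 1, 2326 (249 left).
Jan has 31 days: +31 → Feb 1, 2326 (218 left).
Feb has 28 days: +28 → Mar 1, 2326 (190 left).
Mar has 31 days: +31 → Apr 1, 2326 (159 left).
Apr has 30 days: +30 → May 1, 2326 (129 left).
May has 31 days: +31 → Jun 1, 2326 (98 left).
Jun has 30 days: +30 → Jul 1, 2326 (68 left).
Jul has 31 days: +31 → Aug 1, 2326 (37 left).
Aug has 31 days: +31 → Sep 1, 2326 (6 left).
+6 → Sep 7, 2326.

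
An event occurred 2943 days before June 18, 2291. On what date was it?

May 28, 2283

−365 (one year) → Jun 18, 2290 (2578 left).
−365 (one year) → Jun 18, 2289 (2213 left).
−365 (one year) → Jun 18, 2288 (1848 left).
−366 (one year; includes Feb 29, 2288) → Jun 18, 2287 (1482 left).
−365 (one year) → Jun 18, 2286 (1117 left).
−365 (one year) → Jun 18, 2285 (752 left).
−365 (one year) → Jun 18, 2284 (387 left).
−18 → May 31, 2284 (end of May, 31 days; 369 left).
−31 → Apr 30, 2284 (end of Apr, 30 days; 338 left).
−30 → Mar 31, 2284 (end of Mar, 31 days; 308 left).
−31 → Feb 29, 2284 (end of Feb, 29 days; 277 left).
−29 → Jan 31, 2284 (end of Jan, 31 days; 248 left).
−31 → Dec 31, 2283 (end of Dec, 31 days; 217 left).
−31 → Nov 30, 2283 (end of Nov, 30 days; 186 left).
−30 → Oct 31, 2283 (end of Oct, 31 days; 156 left).
−31 → Sep 30, 2283 (end of Sep, 30 days; 125 left).
−30 → Aug 31, 2283 (end of Aug, 31 days; 95 left).
−31 → Jul 31, 2283 (end of Jul, 31 days; 64 left).
−31 → Jun 30, 2283 (end of Jun, 30 days; 33 left).
−30 → May 31, 2283 (end of May, 31 days; 3 left).
−3 → May 28, 2283.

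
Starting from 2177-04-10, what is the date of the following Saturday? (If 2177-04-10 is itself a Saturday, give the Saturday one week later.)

April 12, 2177

Apr 10, 2177 is a Thursday.
From Thursday to the next Saturday is 2 days.
Apr 10, 2177 + 2 = Apr 12, 2177.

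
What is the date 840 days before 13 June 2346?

−365 (one year) → Jun 13, 2345 (475 left).
−365 (one year) → Jun 13, 2344 (110 left).
−13 → May 31, 2344 (end of May, 31 days; 97 left).
−31 → Apr 30, 2344 (end of Apr, 30 days; 66 left).
−30 → Mar 31, 2344 (end of Mar, 31 days; 36 left).
−31 → Feb 29, 2344 (end of Feb, 29 days; 5 left).
−5 → Feb 24, 2344.

February 24, 2344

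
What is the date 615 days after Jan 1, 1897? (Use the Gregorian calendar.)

September 8, 1898

+365 (one year) → Jan 1, 1898 (250 left).
Jan has 31 days: +31 → Feb 1, 1898 (219 left).
Feb has 28 days: +28 → Mar 1, 1898 (191 left).
Mar has 31 days: +31 → Apr 1, 1898 (160 left).
Apr has 30 days: +30 → May 1, 1898 (130 left).
May has 31 days: +31 → Jun 1, 1898 (99 left).
Jun has 30 days: +30 → Jul 1, 1898 (69 left).
Jul has 31 days: +31 → Aug 1, 1898 (38 left).
Aug has 31 days: +31 → Sep 1, 1898 (7 left).
+7 → Sep 8, 1898.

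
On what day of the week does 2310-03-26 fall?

Saturday

Doomsday rule: the anchor day for the 2300s is Wednesday. For year 10: 10÷12 = 0 r 10, and 10÷4 = 2, so 0+10+2 = 12.
Wednesday + 12 ≡ Monday — that's 2310's doomsday.
In March the doomsday date is Mar 14.
Mar 26 is 12 days after Mar 14; 12 mod 7 = 5, so Monday + 5 = Saturday.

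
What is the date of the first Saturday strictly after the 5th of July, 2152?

July 8, 2152

Jul 5, 2152 is a Wednesday.
From Wednesday to the next Saturday is 3 days.
Jul 5, 2152 + 3 = Jul 8, 2152.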